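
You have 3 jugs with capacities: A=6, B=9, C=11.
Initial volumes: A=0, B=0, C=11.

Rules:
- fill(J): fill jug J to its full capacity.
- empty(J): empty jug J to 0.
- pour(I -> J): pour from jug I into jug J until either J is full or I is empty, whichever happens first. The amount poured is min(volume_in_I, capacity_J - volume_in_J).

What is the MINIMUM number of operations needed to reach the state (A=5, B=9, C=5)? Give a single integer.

BFS from (A=0, B=0, C=11). One shortest path:
  1. fill(A) -> (A=6 B=0 C=11)
  2. pour(A -> B) -> (A=0 B=6 C=11)
  3. pour(C -> B) -> (A=0 B=9 C=8)
  4. empty(B) -> (A=0 B=0 C=8)
  5. pour(C -> B) -> (A=0 B=8 C=0)
  6. fill(C) -> (A=0 B=8 C=11)
  7. pour(C -> A) -> (A=6 B=8 C=5)
  8. pour(A -> B) -> (A=5 B=9 C=5)
Reached target in 8 moves.

Answer: 8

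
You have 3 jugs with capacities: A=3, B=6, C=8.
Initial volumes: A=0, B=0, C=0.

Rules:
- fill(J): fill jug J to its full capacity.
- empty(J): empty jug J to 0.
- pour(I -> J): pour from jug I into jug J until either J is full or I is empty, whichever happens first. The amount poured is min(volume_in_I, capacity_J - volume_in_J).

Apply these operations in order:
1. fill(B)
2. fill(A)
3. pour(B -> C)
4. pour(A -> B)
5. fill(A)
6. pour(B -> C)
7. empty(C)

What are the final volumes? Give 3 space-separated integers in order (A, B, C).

Step 1: fill(B) -> (A=0 B=6 C=0)
Step 2: fill(A) -> (A=3 B=6 C=0)
Step 3: pour(B -> C) -> (A=3 B=0 C=6)
Step 4: pour(A -> B) -> (A=0 B=3 C=6)
Step 5: fill(A) -> (A=3 B=3 C=6)
Step 6: pour(B -> C) -> (A=3 B=1 C=8)
Step 7: empty(C) -> (A=3 B=1 C=0)

Answer: 3 1 0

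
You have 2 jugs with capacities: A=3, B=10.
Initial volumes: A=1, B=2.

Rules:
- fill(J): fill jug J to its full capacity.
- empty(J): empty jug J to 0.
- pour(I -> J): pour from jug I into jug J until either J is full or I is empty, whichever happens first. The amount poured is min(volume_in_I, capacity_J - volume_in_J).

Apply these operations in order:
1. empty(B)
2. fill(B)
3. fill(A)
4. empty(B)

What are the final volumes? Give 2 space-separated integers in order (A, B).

Step 1: empty(B) -> (A=1 B=0)
Step 2: fill(B) -> (A=1 B=10)
Step 3: fill(A) -> (A=3 B=10)
Step 4: empty(B) -> (A=3 B=0)

Answer: 3 0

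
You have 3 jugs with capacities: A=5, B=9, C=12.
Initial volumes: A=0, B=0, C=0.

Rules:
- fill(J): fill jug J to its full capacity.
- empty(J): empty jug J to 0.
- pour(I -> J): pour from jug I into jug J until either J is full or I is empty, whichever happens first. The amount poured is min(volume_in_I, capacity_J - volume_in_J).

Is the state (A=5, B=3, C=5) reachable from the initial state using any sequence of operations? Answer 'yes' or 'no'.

Answer: yes

Derivation:
BFS from (A=0, B=0, C=0):
  1. fill(A) -> (A=5 B=0 C=0)
  2. fill(C) -> (A=5 B=0 C=12)
  3. pour(C -> B) -> (A=5 B=9 C=3)
  4. empty(B) -> (A=5 B=0 C=3)
  5. pour(C -> B) -> (A=5 B=3 C=0)
  6. pour(A -> C) -> (A=0 B=3 C=5)
  7. fill(A) -> (A=5 B=3 C=5)
Target reached → yes.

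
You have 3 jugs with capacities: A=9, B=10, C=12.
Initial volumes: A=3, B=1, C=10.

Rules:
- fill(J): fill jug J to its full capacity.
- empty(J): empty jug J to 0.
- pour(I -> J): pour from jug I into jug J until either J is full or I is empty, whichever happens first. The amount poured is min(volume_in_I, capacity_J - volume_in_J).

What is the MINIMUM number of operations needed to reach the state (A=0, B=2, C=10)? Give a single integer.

Answer: 5

Derivation:
BFS from (A=3, B=1, C=10). One shortest path:
  1. empty(A) -> (A=0 B=1 C=10)
  2. pour(B -> A) -> (A=1 B=0 C=10)
  3. fill(B) -> (A=1 B=10 C=10)
  4. pour(B -> A) -> (A=9 B=2 C=10)
  5. empty(A) -> (A=0 B=2 C=10)
Reached target in 5 moves.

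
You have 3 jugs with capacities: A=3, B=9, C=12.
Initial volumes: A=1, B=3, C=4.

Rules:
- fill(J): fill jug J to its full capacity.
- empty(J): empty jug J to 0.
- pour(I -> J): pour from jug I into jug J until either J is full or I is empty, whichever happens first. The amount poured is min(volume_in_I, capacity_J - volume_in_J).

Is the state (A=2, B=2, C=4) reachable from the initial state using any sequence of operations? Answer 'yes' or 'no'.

BFS explored all 231 reachable states.
Reachable set includes: (0,0,0), (0,0,1), (0,0,2), (0,0,3), (0,0,4), (0,0,5), (0,0,6), (0,0,7), (0,0,8), (0,0,9), (0,0,10), (0,0,11) ...
Target (A=2, B=2, C=4) not in reachable set → no.

Answer: no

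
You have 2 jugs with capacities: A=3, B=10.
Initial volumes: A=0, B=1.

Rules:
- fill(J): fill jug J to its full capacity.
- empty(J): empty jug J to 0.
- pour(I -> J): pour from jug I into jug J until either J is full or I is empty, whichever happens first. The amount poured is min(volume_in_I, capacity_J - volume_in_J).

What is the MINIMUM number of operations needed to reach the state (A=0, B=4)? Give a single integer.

Answer: 2

Derivation:
BFS from (A=0, B=1). One shortest path:
  1. fill(A) -> (A=3 B=1)
  2. pour(A -> B) -> (A=0 B=4)
Reached target in 2 moves.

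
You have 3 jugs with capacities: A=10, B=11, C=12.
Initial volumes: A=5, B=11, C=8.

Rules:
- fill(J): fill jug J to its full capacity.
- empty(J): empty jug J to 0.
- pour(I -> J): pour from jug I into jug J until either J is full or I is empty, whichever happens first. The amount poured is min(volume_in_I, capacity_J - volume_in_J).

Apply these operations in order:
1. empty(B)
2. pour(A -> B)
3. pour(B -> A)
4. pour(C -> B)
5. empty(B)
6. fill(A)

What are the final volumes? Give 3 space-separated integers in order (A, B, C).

Answer: 10 0 0

Derivation:
Step 1: empty(B) -> (A=5 B=0 C=8)
Step 2: pour(A -> B) -> (A=0 B=5 C=8)
Step 3: pour(B -> A) -> (A=5 B=0 C=8)
Step 4: pour(C -> B) -> (A=5 B=8 C=0)
Step 5: empty(B) -> (A=5 B=0 C=0)
Step 6: fill(A) -> (A=10 B=0 C=0)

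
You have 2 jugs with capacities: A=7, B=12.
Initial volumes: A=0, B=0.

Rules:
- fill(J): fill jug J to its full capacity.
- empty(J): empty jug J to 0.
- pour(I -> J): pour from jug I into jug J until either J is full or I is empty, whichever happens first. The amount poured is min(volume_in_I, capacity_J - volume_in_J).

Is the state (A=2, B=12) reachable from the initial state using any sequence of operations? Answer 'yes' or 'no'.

Answer: yes

Derivation:
BFS from (A=0, B=0):
  1. fill(A) -> (A=7 B=0)
  2. pour(A -> B) -> (A=0 B=7)
  3. fill(A) -> (A=7 B=7)
  4. pour(A -> B) -> (A=2 B=12)
Target reached → yes.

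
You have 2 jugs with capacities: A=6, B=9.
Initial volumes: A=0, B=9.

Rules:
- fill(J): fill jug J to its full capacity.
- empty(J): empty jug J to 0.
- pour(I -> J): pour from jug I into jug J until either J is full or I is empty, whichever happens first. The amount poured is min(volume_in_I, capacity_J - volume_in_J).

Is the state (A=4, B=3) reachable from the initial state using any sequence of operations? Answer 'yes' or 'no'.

Answer: no

Derivation:
BFS explored all 10 reachable states.
Reachable set includes: (0,0), (0,3), (0,6), (0,9), (3,0), (3,9), (6,0), (6,3), (6,6), (6,9)
Target (A=4, B=3) not in reachable set → no.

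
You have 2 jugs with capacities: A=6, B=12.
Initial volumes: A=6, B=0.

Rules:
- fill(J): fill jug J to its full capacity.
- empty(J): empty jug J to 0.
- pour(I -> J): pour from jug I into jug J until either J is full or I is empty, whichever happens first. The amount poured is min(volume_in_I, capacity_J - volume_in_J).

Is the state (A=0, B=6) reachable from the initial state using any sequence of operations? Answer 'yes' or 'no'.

Answer: yes

Derivation:
BFS from (A=6, B=0):
  1. pour(A -> B) -> (A=0 B=6)
Target reached → yes.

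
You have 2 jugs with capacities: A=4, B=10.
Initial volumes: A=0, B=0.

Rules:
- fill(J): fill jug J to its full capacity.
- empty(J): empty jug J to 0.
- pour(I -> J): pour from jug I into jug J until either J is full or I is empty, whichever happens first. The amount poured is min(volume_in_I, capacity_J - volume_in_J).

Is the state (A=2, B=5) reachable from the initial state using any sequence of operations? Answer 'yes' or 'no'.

Answer: no

Derivation:
BFS explored all 14 reachable states.
Reachable set includes: (0,0), (0,2), (0,4), (0,6), (0,8), (0,10), (2,0), (2,10), (4,0), (4,2), (4,4), (4,6) ...
Target (A=2, B=5) not in reachable set → no.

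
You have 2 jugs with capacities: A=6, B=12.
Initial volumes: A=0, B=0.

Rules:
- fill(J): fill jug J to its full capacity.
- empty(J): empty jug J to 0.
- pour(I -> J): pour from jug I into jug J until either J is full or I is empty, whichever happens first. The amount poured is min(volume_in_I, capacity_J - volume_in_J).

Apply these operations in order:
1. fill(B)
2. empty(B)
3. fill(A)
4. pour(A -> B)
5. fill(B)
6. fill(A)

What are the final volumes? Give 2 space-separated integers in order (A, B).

Step 1: fill(B) -> (A=0 B=12)
Step 2: empty(B) -> (A=0 B=0)
Step 3: fill(A) -> (A=6 B=0)
Step 4: pour(A -> B) -> (A=0 B=6)
Step 5: fill(B) -> (A=0 B=12)
Step 6: fill(A) -> (A=6 B=12)

Answer: 6 12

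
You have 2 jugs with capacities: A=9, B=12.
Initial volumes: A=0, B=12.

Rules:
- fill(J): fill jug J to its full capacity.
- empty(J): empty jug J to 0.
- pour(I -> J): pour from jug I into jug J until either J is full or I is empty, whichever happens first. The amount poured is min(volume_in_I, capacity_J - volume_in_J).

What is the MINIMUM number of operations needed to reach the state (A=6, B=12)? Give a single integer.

BFS from (A=0, B=12). One shortest path:
  1. fill(A) -> (A=9 B=12)
  2. empty(B) -> (A=9 B=0)
  3. pour(A -> B) -> (A=0 B=9)
  4. fill(A) -> (A=9 B=9)
  5. pour(A -> B) -> (A=6 B=12)
Reached target in 5 moves.

Answer: 5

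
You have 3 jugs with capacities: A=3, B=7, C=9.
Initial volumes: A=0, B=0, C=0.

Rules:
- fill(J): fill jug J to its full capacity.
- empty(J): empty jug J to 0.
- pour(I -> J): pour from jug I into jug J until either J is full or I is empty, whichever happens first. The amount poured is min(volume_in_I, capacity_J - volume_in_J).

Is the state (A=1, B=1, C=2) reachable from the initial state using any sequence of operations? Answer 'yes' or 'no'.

BFS explored all 224 reachable states.
Reachable set includes: (0,0,0), (0,0,1), (0,0,2), (0,0,3), (0,0,4), (0,0,5), (0,0,6), (0,0,7), (0,0,8), (0,0,9), (0,1,0), (0,1,1) ...
Target (A=1, B=1, C=2) not in reachable set → no.

Answer: no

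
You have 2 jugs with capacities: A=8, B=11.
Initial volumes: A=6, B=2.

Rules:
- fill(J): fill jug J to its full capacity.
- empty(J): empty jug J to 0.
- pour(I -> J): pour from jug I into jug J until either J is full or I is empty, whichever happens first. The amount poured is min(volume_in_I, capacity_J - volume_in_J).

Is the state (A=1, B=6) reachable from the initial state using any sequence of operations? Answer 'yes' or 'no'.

BFS explored all 39 reachable states.
Reachable set includes: (0,0), (0,1), (0,2), (0,3), (0,4), (0,5), (0,6), (0,7), (0,8), (0,9), (0,10), (0,11) ...
Target (A=1, B=6) not in reachable set → no.

Answer: no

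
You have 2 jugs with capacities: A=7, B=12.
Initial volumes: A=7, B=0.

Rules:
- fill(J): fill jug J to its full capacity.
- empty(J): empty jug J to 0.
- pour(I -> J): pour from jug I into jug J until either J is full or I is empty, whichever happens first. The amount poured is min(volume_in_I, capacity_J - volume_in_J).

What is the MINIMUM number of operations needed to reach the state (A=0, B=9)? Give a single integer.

BFS from (A=7, B=0). One shortest path:
  1. pour(A -> B) -> (A=0 B=7)
  2. fill(A) -> (A=7 B=7)
  3. pour(A -> B) -> (A=2 B=12)
  4. empty(B) -> (A=2 B=0)
  5. pour(A -> B) -> (A=0 B=2)
  6. fill(A) -> (A=7 B=2)
  7. pour(A -> B) -> (A=0 B=9)
Reached target in 7 moves.

Answer: 7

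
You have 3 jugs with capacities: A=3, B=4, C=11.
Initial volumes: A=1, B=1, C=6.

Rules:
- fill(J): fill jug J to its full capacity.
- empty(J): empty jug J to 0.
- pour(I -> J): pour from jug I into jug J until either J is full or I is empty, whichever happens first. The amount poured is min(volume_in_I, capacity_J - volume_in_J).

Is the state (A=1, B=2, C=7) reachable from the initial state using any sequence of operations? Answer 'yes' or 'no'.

BFS explored all 181 reachable states.
Reachable set includes: (0,0,0), (0,0,1), (0,0,2), (0,0,3), (0,0,4), (0,0,5), (0,0,6), (0,0,7), (0,0,8), (0,0,9), (0,0,10), (0,0,11) ...
Target (A=1, B=2, C=7) not in reachable set → no.

Answer: no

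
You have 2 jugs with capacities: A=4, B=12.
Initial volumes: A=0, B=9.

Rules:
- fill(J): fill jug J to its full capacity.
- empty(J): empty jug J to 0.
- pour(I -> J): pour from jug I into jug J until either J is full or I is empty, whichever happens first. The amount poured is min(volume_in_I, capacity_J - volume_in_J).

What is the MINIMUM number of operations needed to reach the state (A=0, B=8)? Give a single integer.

BFS from (A=0, B=9). One shortest path:
  1. fill(B) -> (A=0 B=12)
  2. pour(B -> A) -> (A=4 B=8)
  3. empty(A) -> (A=0 B=8)
Reached target in 3 moves.

Answer: 3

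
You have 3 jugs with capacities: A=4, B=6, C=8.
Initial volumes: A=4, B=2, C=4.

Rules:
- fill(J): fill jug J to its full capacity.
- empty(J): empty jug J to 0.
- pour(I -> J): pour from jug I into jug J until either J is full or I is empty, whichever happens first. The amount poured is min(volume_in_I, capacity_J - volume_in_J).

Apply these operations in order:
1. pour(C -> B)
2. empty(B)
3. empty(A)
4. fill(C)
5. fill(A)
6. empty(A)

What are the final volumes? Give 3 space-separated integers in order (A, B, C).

Step 1: pour(C -> B) -> (A=4 B=6 C=0)
Step 2: empty(B) -> (A=4 B=0 C=0)
Step 3: empty(A) -> (A=0 B=0 C=0)
Step 4: fill(C) -> (A=0 B=0 C=8)
Step 5: fill(A) -> (A=4 B=0 C=8)
Step 6: empty(A) -> (A=0 B=0 C=8)

Answer: 0 0 8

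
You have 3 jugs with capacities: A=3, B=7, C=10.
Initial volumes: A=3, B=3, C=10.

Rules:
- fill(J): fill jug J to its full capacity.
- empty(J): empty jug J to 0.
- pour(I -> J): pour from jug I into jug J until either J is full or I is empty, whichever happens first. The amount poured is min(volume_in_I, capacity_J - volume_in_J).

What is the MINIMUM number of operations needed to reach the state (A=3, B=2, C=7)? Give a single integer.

BFS from (A=3, B=3, C=10). One shortest path:
  1. pour(A -> B) -> (A=0 B=6 C=10)
  2. fill(A) -> (A=3 B=6 C=10)
  3. pour(A -> B) -> (A=2 B=7 C=10)
  4. empty(B) -> (A=2 B=0 C=10)
  5. pour(A -> B) -> (A=0 B=2 C=10)
  6. pour(C -> A) -> (A=3 B=2 C=7)
Reached target in 6 moves.

Answer: 6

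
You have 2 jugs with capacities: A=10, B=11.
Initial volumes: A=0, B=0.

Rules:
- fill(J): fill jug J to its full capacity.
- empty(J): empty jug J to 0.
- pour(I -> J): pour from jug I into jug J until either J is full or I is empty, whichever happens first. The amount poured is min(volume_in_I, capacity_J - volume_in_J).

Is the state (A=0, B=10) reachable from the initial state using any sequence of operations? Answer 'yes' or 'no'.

BFS from (A=0, B=0):
  1. fill(A) -> (A=10 B=0)
  2. pour(A -> B) -> (A=0 B=10)
Target reached → yes.

Answer: yes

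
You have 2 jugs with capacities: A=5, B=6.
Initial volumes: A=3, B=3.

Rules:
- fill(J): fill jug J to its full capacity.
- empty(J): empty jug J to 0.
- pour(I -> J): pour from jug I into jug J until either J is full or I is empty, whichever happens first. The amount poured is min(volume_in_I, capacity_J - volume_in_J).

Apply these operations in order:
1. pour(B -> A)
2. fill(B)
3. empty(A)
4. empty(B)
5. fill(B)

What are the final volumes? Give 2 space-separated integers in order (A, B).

Answer: 0 6

Derivation:
Step 1: pour(B -> A) -> (A=5 B=1)
Step 2: fill(B) -> (A=5 B=6)
Step 3: empty(A) -> (A=0 B=6)
Step 4: empty(B) -> (A=0 B=0)
Step 5: fill(B) -> (A=0 B=6)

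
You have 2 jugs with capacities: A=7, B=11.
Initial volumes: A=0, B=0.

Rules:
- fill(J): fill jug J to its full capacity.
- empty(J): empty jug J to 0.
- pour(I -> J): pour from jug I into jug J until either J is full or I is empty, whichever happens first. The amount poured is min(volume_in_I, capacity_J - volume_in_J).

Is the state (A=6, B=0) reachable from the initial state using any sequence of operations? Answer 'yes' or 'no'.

Answer: yes

Derivation:
BFS from (A=0, B=0):
  1. fill(A) -> (A=7 B=0)
  2. pour(A -> B) -> (A=0 B=7)
  3. fill(A) -> (A=7 B=7)
  4. pour(A -> B) -> (A=3 B=11)
  5. empty(B) -> (A=3 B=0)
  6. pour(A -> B) -> (A=0 B=3)
  7. fill(A) -> (A=7 B=3)
  8. pour(A -> B) -> (A=0 B=10)
  9. fill(A) -> (A=7 B=10)
  10. pour(A -> B) -> (A=6 B=11)
  11. empty(B) -> (A=6 B=0)
Target reached → yes.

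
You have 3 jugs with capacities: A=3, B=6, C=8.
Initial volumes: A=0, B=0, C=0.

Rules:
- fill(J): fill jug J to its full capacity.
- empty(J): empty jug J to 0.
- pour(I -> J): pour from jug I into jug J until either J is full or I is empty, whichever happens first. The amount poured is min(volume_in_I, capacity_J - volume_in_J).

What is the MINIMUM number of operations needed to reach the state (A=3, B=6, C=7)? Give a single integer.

Answer: 5

Derivation:
BFS from (A=0, B=0, C=0). One shortest path:
  1. fill(C) -> (A=0 B=0 C=8)
  2. pour(C -> A) -> (A=3 B=0 C=5)
  3. pour(C -> B) -> (A=3 B=5 C=0)
  4. fill(C) -> (A=3 B=5 C=8)
  5. pour(C -> B) -> (A=3 B=6 C=7)
Reached target in 5 moves.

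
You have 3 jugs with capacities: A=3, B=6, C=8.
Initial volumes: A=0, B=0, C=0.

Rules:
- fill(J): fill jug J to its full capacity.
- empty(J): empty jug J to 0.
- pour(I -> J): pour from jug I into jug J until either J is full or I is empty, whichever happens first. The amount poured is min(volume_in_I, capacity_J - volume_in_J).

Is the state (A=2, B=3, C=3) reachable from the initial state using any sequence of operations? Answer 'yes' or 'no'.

BFS explored all 182 reachable states.
Reachable set includes: (0,0,0), (0,0,1), (0,0,2), (0,0,3), (0,0,4), (0,0,5), (0,0,6), (0,0,7), (0,0,8), (0,1,0), (0,1,1), (0,1,2) ...
Target (A=2, B=3, C=3) not in reachable set → no.

Answer: no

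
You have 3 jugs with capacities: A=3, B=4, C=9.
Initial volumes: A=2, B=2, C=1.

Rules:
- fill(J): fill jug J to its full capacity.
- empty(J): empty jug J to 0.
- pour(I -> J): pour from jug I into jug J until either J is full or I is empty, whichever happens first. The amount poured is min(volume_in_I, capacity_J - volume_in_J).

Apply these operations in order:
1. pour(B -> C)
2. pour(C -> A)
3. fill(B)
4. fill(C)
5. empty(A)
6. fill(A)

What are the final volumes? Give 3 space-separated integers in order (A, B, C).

Answer: 3 4 9

Derivation:
Step 1: pour(B -> C) -> (A=2 B=0 C=3)
Step 2: pour(C -> A) -> (A=3 B=0 C=2)
Step 3: fill(B) -> (A=3 B=4 C=2)
Step 4: fill(C) -> (A=3 B=4 C=9)
Step 5: empty(A) -> (A=0 B=4 C=9)
Step 6: fill(A) -> (A=3 B=4 C=9)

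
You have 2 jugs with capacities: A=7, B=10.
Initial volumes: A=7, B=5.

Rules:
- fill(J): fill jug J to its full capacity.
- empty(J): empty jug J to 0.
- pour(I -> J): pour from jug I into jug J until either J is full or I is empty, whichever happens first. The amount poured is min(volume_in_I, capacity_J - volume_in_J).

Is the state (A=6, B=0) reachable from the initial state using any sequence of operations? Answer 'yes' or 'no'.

Answer: yes

Derivation:
BFS from (A=7, B=5):
  1. pour(A -> B) -> (A=2 B=10)
  2. empty(B) -> (A=2 B=0)
  3. pour(A -> B) -> (A=0 B=2)
  4. fill(A) -> (A=7 B=2)
  5. pour(A -> B) -> (A=0 B=9)
  6. fill(A) -> (A=7 B=9)
  7. pour(A -> B) -> (A=6 B=10)
  8. empty(B) -> (A=6 B=0)
Target reached → yes.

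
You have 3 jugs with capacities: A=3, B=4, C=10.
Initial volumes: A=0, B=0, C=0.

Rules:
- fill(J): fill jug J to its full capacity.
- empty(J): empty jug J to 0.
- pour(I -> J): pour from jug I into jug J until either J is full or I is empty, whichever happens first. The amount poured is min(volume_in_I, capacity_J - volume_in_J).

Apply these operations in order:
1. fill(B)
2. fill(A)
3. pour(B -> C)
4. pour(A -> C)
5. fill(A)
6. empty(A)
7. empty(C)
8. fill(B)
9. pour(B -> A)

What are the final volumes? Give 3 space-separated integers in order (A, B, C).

Step 1: fill(B) -> (A=0 B=4 C=0)
Step 2: fill(A) -> (A=3 B=4 C=0)
Step 3: pour(B -> C) -> (A=3 B=0 C=4)
Step 4: pour(A -> C) -> (A=0 B=0 C=7)
Step 5: fill(A) -> (A=3 B=0 C=7)
Step 6: empty(A) -> (A=0 B=0 C=7)
Step 7: empty(C) -> (A=0 B=0 C=0)
Step 8: fill(B) -> (A=0 B=4 C=0)
Step 9: pour(B -> A) -> (A=3 B=1 C=0)

Answer: 3 1 0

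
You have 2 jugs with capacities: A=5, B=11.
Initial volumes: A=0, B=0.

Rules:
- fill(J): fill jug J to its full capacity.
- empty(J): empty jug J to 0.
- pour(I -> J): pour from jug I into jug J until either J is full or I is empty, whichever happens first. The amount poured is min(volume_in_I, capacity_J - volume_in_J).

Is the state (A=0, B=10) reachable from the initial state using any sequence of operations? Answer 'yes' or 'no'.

BFS from (A=0, B=0):
  1. fill(A) -> (A=5 B=0)
  2. pour(A -> B) -> (A=0 B=5)
  3. fill(A) -> (A=5 B=5)
  4. pour(A -> B) -> (A=0 B=10)
Target reached → yes.

Answer: yes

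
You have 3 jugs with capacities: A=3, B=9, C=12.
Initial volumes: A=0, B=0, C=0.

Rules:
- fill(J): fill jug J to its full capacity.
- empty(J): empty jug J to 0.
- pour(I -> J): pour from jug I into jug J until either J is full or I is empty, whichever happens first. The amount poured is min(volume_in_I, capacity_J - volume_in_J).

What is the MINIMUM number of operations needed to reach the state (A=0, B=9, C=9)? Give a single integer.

Answer: 3

Derivation:
BFS from (A=0, B=0, C=0). One shortest path:
  1. fill(B) -> (A=0 B=9 C=0)
  2. pour(B -> C) -> (A=0 B=0 C=9)
  3. fill(B) -> (A=0 B=9 C=9)
Reached target in 3 moves.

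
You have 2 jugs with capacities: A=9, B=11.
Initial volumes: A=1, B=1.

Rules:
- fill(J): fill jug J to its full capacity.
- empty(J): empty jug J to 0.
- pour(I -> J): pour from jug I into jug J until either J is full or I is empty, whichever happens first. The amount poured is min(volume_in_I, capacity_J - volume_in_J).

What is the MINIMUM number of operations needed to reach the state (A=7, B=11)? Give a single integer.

Answer: 5

Derivation:
BFS from (A=1, B=1). One shortest path:
  1. fill(A) -> (A=9 B=1)
  2. empty(B) -> (A=9 B=0)
  3. pour(A -> B) -> (A=0 B=9)
  4. fill(A) -> (A=9 B=9)
  5. pour(A -> B) -> (A=7 B=11)
Reached target in 5 moves.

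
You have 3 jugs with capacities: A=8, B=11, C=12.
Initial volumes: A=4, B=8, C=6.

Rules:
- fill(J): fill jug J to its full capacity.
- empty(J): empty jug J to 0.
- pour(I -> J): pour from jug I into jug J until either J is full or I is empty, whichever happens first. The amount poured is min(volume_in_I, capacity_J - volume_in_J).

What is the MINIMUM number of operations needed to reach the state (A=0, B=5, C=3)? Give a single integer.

Answer: 7

Derivation:
BFS from (A=4, B=8, C=6). One shortest path:
  1. fill(A) -> (A=8 B=8 C=6)
  2. empty(C) -> (A=8 B=8 C=0)
  3. pour(A -> B) -> (A=5 B=11 C=0)
  4. pour(B -> C) -> (A=5 B=0 C=11)
  5. pour(A -> B) -> (A=0 B=5 C=11)
  6. pour(C -> A) -> (A=8 B=5 C=3)
  7. empty(A) -> (A=0 B=5 C=3)
Reached target in 7 moves.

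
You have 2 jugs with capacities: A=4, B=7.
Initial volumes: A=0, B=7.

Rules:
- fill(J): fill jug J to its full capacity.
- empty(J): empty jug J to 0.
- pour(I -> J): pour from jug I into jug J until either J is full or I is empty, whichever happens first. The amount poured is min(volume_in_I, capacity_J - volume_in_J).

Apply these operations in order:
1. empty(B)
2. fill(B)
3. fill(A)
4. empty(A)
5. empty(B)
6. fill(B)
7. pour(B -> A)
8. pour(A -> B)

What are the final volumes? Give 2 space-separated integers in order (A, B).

Step 1: empty(B) -> (A=0 B=0)
Step 2: fill(B) -> (A=0 B=7)
Step 3: fill(A) -> (A=4 B=7)
Step 4: empty(A) -> (A=0 B=7)
Step 5: empty(B) -> (A=0 B=0)
Step 6: fill(B) -> (A=0 B=7)
Step 7: pour(B -> A) -> (A=4 B=3)
Step 8: pour(A -> B) -> (A=0 B=7)

Answer: 0 7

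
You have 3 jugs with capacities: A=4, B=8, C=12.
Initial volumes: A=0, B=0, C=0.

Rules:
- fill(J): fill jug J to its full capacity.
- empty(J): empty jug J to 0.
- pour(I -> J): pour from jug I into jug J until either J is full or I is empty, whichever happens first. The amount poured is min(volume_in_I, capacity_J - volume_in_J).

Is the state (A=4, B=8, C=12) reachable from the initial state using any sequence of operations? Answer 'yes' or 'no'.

BFS from (A=0, B=0, C=0):
  1. fill(A) -> (A=4 B=0 C=0)
  2. fill(B) -> (A=4 B=8 C=0)
  3. fill(C) -> (A=4 B=8 C=12)
Target reached → yes.

Answer: yes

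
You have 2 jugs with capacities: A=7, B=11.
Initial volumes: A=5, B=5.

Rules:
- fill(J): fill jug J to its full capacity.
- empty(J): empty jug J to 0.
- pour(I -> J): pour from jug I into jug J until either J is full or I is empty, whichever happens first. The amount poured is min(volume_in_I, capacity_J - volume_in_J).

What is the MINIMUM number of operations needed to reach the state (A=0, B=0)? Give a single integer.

Answer: 2

Derivation:
BFS from (A=5, B=5). One shortest path:
  1. empty(A) -> (A=0 B=5)
  2. empty(B) -> (A=0 B=0)
Reached target in 2 moves.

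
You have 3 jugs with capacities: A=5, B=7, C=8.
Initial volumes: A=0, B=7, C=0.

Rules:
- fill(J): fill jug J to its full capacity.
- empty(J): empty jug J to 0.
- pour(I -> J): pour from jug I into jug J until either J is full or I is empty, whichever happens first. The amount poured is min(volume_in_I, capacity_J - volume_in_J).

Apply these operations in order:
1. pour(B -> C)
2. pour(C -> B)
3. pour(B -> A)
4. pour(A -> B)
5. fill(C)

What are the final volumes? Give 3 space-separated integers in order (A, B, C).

Step 1: pour(B -> C) -> (A=0 B=0 C=7)
Step 2: pour(C -> B) -> (A=0 B=7 C=0)
Step 3: pour(B -> A) -> (A=5 B=2 C=0)
Step 4: pour(A -> B) -> (A=0 B=7 C=0)
Step 5: fill(C) -> (A=0 B=7 C=8)

Answer: 0 7 8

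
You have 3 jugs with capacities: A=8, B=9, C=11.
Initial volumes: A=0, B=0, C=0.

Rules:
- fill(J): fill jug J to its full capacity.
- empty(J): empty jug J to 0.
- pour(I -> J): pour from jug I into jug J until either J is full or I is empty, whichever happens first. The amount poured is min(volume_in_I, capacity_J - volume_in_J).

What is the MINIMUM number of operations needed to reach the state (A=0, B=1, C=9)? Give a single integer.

Answer: 5

Derivation:
BFS from (A=0, B=0, C=0). One shortest path:
  1. fill(B) -> (A=0 B=9 C=0)
  2. pour(B -> C) -> (A=0 B=0 C=9)
  3. fill(B) -> (A=0 B=9 C=9)
  4. pour(B -> A) -> (A=8 B=1 C=9)
  5. empty(A) -> (A=0 B=1 C=9)
Reached target in 5 moves.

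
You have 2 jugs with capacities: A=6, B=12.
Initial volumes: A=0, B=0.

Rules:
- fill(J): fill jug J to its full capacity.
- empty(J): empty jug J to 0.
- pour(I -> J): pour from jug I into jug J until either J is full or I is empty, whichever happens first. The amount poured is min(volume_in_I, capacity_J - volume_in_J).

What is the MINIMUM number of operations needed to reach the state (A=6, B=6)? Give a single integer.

Answer: 2

Derivation:
BFS from (A=0, B=0). One shortest path:
  1. fill(B) -> (A=0 B=12)
  2. pour(B -> A) -> (A=6 B=6)
Reached target in 2 moves.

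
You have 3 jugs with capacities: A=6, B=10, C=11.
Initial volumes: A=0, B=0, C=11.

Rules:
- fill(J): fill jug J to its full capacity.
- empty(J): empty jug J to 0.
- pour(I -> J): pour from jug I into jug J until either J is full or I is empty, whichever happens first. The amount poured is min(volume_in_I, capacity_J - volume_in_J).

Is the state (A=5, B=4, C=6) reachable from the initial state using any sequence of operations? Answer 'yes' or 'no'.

Answer: no

Derivation:
BFS explored all 474 reachable states.
Reachable set includes: (0,0,0), (0,0,1), (0,0,2), (0,0,3), (0,0,4), (0,0,5), (0,0,6), (0,0,7), (0,0,8), (0,0,9), (0,0,10), (0,0,11) ...
Target (A=5, B=4, C=6) not in reachable set → no.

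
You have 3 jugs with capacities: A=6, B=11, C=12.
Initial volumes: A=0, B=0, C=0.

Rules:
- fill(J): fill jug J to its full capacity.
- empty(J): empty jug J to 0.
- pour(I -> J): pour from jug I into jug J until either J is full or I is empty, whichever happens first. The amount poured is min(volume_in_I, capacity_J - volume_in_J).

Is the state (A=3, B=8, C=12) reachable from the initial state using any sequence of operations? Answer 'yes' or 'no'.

BFS from (A=0, B=0, C=0):
  1. fill(B) -> (A=0 B=11 C=0)
  2. pour(B -> A) -> (A=6 B=5 C=0)
  3. empty(A) -> (A=0 B=5 C=0)
  4. pour(B -> A) -> (A=5 B=0 C=0)
  5. fill(B) -> (A=5 B=11 C=0)
  6. pour(B -> C) -> (A=5 B=0 C=11)
  7. pour(A -> C) -> (A=4 B=0 C=12)
  8. pour(C -> B) -> (A=4 B=11 C=1)
  9. empty(B) -> (A=4 B=0 C=1)
  10. pour(C -> B) -> (A=4 B=1 C=0)
  11. fill(C) -> (A=4 B=1 C=12)
  12. pour(C -> B) -> (A=4 B=11 C=2)
  13. pour(B -> A) -> (A=6 B=9 C=2)
  14. empty(A) -> (A=0 B=9 C=2)
  15. pour(B -> A) -> (A=6 B=3 C=2)
  16. pour(A -> C) -> (A=0 B=3 C=8)
  17. pour(B -> A) -> (A=3 B=0 C=8)
  18. pour(C -> B) -> (A=3 B=8 C=0)
  19. fill(C) -> (A=3 B=8 C=12)
Target reached → yes.

Answer: yes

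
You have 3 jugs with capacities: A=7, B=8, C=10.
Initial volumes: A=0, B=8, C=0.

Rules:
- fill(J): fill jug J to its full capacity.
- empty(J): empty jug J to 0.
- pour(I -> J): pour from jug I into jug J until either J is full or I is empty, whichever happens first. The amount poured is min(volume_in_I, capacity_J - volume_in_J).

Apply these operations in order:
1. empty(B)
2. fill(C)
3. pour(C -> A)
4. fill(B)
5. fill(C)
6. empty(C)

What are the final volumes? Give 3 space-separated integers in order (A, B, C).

Step 1: empty(B) -> (A=0 B=0 C=0)
Step 2: fill(C) -> (A=0 B=0 C=10)
Step 3: pour(C -> A) -> (A=7 B=0 C=3)
Step 4: fill(B) -> (A=7 B=8 C=3)
Step 5: fill(C) -> (A=7 B=8 C=10)
Step 6: empty(C) -> (A=7 B=8 C=0)

Answer: 7 8 0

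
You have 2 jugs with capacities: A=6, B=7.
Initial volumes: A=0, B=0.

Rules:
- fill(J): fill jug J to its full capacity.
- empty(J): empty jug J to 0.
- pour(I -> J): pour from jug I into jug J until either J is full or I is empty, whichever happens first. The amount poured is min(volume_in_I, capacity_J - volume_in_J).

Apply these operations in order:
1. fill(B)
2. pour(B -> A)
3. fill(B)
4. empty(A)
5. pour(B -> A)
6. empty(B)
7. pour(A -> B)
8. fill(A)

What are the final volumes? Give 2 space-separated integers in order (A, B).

Step 1: fill(B) -> (A=0 B=7)
Step 2: pour(B -> A) -> (A=6 B=1)
Step 3: fill(B) -> (A=6 B=7)
Step 4: empty(A) -> (A=0 B=7)
Step 5: pour(B -> A) -> (A=6 B=1)
Step 6: empty(B) -> (A=6 B=0)
Step 7: pour(A -> B) -> (A=0 B=6)
Step 8: fill(A) -> (A=6 B=6)

Answer: 6 6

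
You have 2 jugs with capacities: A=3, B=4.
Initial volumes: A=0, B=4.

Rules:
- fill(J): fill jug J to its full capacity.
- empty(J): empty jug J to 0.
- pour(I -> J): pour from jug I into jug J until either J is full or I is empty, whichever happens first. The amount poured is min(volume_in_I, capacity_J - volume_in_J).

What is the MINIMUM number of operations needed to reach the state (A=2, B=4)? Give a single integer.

BFS from (A=0, B=4). One shortest path:
  1. fill(A) -> (A=3 B=4)
  2. empty(B) -> (A=3 B=0)
  3. pour(A -> B) -> (A=0 B=3)
  4. fill(A) -> (A=3 B=3)
  5. pour(A -> B) -> (A=2 B=4)
Reached target in 5 moves.

Answer: 5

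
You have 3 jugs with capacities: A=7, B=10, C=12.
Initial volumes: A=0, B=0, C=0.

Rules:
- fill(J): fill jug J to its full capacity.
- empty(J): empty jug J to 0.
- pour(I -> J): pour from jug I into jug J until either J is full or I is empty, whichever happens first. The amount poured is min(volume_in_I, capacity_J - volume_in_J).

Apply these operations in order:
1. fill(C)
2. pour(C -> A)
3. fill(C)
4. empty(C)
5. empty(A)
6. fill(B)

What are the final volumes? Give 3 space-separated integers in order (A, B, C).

Step 1: fill(C) -> (A=0 B=0 C=12)
Step 2: pour(C -> A) -> (A=7 B=0 C=5)
Step 3: fill(C) -> (A=7 B=0 C=12)
Step 4: empty(C) -> (A=7 B=0 C=0)
Step 5: empty(A) -> (A=0 B=0 C=0)
Step 6: fill(B) -> (A=0 B=10 C=0)

Answer: 0 10 0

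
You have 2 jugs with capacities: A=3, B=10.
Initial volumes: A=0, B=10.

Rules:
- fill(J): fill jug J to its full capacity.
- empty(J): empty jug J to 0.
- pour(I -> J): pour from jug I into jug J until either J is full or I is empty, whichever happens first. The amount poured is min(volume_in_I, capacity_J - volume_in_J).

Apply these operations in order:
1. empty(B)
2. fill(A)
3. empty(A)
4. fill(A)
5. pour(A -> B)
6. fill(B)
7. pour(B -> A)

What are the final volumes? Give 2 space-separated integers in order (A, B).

Answer: 3 7

Derivation:
Step 1: empty(B) -> (A=0 B=0)
Step 2: fill(A) -> (A=3 B=0)
Step 3: empty(A) -> (A=0 B=0)
Step 4: fill(A) -> (A=3 B=0)
Step 5: pour(A -> B) -> (A=0 B=3)
Step 6: fill(B) -> (A=0 B=10)
Step 7: pour(B -> A) -> (A=3 B=7)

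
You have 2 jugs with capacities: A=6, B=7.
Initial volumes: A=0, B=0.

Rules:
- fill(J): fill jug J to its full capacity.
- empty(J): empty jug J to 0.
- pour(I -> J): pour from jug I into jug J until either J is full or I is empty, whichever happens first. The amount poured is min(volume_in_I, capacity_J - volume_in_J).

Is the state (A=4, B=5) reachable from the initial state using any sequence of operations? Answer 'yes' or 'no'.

Answer: no

Derivation:
BFS explored all 26 reachable states.
Reachable set includes: (0,0), (0,1), (0,2), (0,3), (0,4), (0,5), (0,6), (0,7), (1,0), (1,7), (2,0), (2,7) ...
Target (A=4, B=5) not in reachable set → no.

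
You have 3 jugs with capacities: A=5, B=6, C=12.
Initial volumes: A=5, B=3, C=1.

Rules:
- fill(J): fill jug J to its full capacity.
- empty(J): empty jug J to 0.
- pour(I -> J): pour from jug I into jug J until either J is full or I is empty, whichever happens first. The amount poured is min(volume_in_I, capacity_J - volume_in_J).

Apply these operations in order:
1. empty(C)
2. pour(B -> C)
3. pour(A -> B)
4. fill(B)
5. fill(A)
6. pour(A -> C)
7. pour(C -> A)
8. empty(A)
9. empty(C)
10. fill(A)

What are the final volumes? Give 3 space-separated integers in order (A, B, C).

Step 1: empty(C) -> (A=5 B=3 C=0)
Step 2: pour(B -> C) -> (A=5 B=0 C=3)
Step 3: pour(A -> B) -> (A=0 B=5 C=3)
Step 4: fill(B) -> (A=0 B=6 C=3)
Step 5: fill(A) -> (A=5 B=6 C=3)
Step 6: pour(A -> C) -> (A=0 B=6 C=8)
Step 7: pour(C -> A) -> (A=5 B=6 C=3)
Step 8: empty(A) -> (A=0 B=6 C=3)
Step 9: empty(C) -> (A=0 B=6 C=0)
Step 10: fill(A) -> (A=5 B=6 C=0)

Answer: 5 6 0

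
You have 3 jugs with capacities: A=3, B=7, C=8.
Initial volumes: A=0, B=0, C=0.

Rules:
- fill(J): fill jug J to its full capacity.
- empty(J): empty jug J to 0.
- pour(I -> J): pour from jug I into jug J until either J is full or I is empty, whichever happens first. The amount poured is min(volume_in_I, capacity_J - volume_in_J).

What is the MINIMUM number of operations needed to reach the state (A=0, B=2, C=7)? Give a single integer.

Answer: 8

Derivation:
BFS from (A=0, B=0, C=0). One shortest path:
  1. fill(A) -> (A=3 B=0 C=0)
  2. fill(B) -> (A=3 B=7 C=0)
  3. pour(B -> C) -> (A=3 B=0 C=7)
  4. fill(B) -> (A=3 B=7 C=7)
  5. pour(A -> C) -> (A=2 B=7 C=8)
  6. empty(C) -> (A=2 B=7 C=0)
  7. pour(B -> C) -> (A=2 B=0 C=7)
  8. pour(A -> B) -> (A=0 B=2 C=7)
Reached target in 8 moves.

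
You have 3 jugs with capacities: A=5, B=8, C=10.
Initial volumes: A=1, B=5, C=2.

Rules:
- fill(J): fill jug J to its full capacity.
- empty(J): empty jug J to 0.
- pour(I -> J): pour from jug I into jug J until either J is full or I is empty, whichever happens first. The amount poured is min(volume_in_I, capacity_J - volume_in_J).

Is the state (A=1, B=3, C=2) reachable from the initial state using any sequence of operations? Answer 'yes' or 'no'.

BFS explored all 343 reachable states.
Reachable set includes: (0,0,0), (0,0,1), (0,0,2), (0,0,3), (0,0,4), (0,0,5), (0,0,6), (0,0,7), (0,0,8), (0,0,9), (0,0,10), (0,1,0) ...
Target (A=1, B=3, C=2) not in reachable set → no.

Answer: no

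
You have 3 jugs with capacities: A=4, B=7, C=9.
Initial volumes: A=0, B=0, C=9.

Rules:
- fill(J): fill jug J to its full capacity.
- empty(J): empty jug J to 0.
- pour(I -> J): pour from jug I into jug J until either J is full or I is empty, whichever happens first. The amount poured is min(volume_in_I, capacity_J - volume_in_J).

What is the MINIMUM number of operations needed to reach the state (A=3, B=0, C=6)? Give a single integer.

Answer: 4

Derivation:
BFS from (A=0, B=0, C=9). One shortest path:
  1. pour(C -> B) -> (A=0 B=7 C=2)
  2. pour(B -> A) -> (A=4 B=3 C=2)
  3. pour(A -> C) -> (A=0 B=3 C=6)
  4. pour(B -> A) -> (A=3 B=0 C=6)
Reached target in 4 moves.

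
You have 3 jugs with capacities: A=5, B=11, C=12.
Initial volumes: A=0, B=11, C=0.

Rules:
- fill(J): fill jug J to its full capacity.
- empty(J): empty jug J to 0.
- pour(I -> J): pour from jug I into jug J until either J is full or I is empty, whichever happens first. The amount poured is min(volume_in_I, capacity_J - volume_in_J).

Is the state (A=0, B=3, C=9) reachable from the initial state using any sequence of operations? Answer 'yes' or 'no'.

Answer: yes

Derivation:
BFS from (A=0, B=11, C=0):
  1. fill(A) -> (A=5 B=11 C=0)
  2. pour(A -> C) -> (A=0 B=11 C=5)
  3. pour(B -> A) -> (A=5 B=6 C=5)
  4. pour(A -> C) -> (A=0 B=6 C=10)
  5. pour(B -> A) -> (A=5 B=1 C=10)
  6. pour(A -> C) -> (A=3 B=1 C=12)
  7. pour(C -> B) -> (A=3 B=11 C=2)
  8. empty(B) -> (A=3 B=0 C=2)
  9. pour(A -> B) -> (A=0 B=3 C=2)
  10. pour(C -> A) -> (A=2 B=3 C=0)
  11. fill(C) -> (A=2 B=3 C=12)
  12. pour(C -> A) -> (A=5 B=3 C=9)
  13. empty(A) -> (A=0 B=3 C=9)
Target reached → yes.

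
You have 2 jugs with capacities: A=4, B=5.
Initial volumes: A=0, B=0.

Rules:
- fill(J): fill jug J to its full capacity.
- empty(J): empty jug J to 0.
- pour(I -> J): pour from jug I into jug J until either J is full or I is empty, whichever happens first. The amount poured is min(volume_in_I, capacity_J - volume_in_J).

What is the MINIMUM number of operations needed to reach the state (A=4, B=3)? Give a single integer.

BFS from (A=0, B=0). One shortest path:
  1. fill(A) -> (A=4 B=0)
  2. pour(A -> B) -> (A=0 B=4)
  3. fill(A) -> (A=4 B=4)
  4. pour(A -> B) -> (A=3 B=5)
  5. empty(B) -> (A=3 B=0)
  6. pour(A -> B) -> (A=0 B=3)
  7. fill(A) -> (A=4 B=3)
Reached target in 7 moves.

Answer: 7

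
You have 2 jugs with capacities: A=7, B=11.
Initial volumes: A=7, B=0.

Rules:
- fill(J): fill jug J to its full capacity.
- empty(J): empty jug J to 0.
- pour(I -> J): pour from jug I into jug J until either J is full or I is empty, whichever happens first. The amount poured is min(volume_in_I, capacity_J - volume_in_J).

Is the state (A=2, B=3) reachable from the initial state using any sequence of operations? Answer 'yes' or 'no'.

Answer: no

Derivation:
BFS explored all 36 reachable states.
Reachable set includes: (0,0), (0,1), (0,2), (0,3), (0,4), (0,5), (0,6), (0,7), (0,8), (0,9), (0,10), (0,11) ...
Target (A=2, B=3) not in reachable set → no.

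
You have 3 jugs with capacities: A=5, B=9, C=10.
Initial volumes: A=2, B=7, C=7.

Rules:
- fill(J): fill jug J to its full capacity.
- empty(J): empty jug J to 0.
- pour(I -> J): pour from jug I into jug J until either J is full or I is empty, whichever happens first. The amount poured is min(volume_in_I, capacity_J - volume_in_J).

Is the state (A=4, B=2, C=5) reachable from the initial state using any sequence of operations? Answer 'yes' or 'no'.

BFS explored all 373 reachable states.
Reachable set includes: (0,0,0), (0,0,1), (0,0,2), (0,0,3), (0,0,4), (0,0,5), (0,0,6), (0,0,7), (0,0,8), (0,0,9), (0,0,10), (0,1,0) ...
Target (A=4, B=2, C=5) not in reachable set → no.

Answer: no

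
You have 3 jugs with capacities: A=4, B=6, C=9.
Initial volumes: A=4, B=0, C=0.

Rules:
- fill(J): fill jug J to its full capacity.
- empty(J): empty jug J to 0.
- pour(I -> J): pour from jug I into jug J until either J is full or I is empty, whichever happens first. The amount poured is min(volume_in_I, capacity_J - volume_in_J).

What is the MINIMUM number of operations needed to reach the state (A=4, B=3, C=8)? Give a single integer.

BFS from (A=4, B=0, C=0). One shortest path:
  1. empty(A) -> (A=0 B=0 C=0)
  2. fill(C) -> (A=0 B=0 C=9)
  3. pour(C -> B) -> (A=0 B=6 C=3)
  4. pour(C -> A) -> (A=3 B=6 C=0)
  5. pour(B -> C) -> (A=3 B=0 C=6)
  6. fill(B) -> (A=3 B=6 C=6)
  7. pour(B -> C) -> (A=3 B=3 C=9)
  8. pour(C -> A) -> (A=4 B=3 C=8)
Reached target in 8 moves.

Answer: 8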